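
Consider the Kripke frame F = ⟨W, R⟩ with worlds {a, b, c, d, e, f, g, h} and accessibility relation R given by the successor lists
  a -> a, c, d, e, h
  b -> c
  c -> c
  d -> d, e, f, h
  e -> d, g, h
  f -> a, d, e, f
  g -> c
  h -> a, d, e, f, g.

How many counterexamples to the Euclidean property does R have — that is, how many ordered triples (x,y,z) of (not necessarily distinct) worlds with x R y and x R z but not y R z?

Enumerating: (a,c,a), (a,c,d), (a,c,e), (a,c,h), (a,d,a), (a,d,c), (a,e,a), (a,e,c), (a,e,e), (a,h,c), (a,h,h), (d,e,e), … and 26 more.
Total: 38.

38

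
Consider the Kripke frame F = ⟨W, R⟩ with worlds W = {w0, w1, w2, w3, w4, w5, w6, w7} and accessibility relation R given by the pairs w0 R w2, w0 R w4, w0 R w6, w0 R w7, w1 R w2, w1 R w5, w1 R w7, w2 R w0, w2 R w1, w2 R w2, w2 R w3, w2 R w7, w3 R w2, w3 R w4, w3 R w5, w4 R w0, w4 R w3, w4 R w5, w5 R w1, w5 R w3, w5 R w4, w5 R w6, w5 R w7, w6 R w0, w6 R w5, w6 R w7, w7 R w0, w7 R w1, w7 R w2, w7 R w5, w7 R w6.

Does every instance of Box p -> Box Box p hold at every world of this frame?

No

The schema 4 characterises exactly the transitive frames.
Transitive: no — w0 R w2 and w2 R w1, but not w0 R w1.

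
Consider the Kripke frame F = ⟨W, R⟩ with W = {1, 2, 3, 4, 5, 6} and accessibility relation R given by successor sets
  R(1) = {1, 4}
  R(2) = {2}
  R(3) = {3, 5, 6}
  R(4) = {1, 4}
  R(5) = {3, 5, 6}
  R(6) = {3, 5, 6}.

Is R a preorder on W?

Reflexive: yes — every world is R-related to itself.
Transitive: yes — every two-step R-path is closed by a direct edge.
So R is a preorder.

Yes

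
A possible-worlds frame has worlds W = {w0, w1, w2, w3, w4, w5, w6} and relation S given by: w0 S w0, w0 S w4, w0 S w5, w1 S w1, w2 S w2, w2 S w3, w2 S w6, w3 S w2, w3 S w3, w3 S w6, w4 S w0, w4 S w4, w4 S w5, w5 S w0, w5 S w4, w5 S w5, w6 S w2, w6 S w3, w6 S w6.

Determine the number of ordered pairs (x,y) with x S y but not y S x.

0

S is symmetric; there are no such tuples.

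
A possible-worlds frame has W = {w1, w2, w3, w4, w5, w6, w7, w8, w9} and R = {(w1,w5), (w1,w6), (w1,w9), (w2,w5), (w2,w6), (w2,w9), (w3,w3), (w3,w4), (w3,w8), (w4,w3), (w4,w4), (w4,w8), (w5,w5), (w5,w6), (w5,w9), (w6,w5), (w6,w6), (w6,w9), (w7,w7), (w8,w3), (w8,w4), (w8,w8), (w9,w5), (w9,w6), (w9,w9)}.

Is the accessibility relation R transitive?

Yes

Transitive: yes — every two-step R-path is closed by a direct edge.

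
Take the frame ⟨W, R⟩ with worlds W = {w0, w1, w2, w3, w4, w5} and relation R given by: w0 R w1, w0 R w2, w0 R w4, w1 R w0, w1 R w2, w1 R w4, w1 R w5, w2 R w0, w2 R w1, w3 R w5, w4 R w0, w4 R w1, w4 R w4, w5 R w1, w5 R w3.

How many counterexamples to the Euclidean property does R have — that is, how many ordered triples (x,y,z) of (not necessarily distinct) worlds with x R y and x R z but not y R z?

Enumerating: (w0,w1,w1), (w0,w2,w2), (w0,w2,w4), (w0,w4,w2), (w1,w0,w0), (w1,w0,w5), (w1,w2,w2), (w1,w2,w4), (w1,w2,w5), (w1,w4,w2), (w1,w4,w5), (w1,w5,w0), … and 12 more.
Total: 24.

24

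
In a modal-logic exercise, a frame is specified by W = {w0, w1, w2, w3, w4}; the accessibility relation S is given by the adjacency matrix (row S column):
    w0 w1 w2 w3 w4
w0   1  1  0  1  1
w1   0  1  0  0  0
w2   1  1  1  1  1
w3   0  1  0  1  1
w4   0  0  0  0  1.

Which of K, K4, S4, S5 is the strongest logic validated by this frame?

S4

Transitive (axiom 4): yes — every two-step S-path is closed by a direct edge.
Reflexive (axiom T): yes — every world is S-related to itself.
Euclidean (axiom 5): no — w0 S w1 and w0 S w3, but not w1 S w3.
So F validates K, K4, S4; S5 would additionally require S to be Euclidean. The strongest is S4.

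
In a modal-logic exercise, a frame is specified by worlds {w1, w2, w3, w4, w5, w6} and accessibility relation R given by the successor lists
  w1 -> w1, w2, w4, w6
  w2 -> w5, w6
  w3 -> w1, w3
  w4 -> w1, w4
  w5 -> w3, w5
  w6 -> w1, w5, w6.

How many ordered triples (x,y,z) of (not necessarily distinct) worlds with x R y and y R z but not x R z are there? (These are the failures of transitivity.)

Enumerating: (w1,w2,w5), (w1,w6,w5), (w2,w5,w3), (w2,w6,w1), (w3,w1,w2), (w3,w1,w4), (w3,w1,w6), (w4,w1,w2), (w4,w1,w6), (w5,w3,w1), (w6,w1,w2), (w6,w1,w4), (w6,w5,w3).

13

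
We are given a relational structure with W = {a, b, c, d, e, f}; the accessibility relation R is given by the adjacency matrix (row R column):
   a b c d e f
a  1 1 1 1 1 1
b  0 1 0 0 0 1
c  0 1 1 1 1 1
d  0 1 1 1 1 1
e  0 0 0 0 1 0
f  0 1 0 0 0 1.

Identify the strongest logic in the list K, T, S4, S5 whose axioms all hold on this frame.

Reflexive (axiom T): yes — every world is R-related to itself.
Transitive (axiom 4): yes — every two-step R-path is closed by a direct edge.
Euclidean (axiom 5): no — a R b and a R c, but not b R c.
So F validates K, T, S4; S5 would additionally require R to be Euclidean. The strongest is S4.

S4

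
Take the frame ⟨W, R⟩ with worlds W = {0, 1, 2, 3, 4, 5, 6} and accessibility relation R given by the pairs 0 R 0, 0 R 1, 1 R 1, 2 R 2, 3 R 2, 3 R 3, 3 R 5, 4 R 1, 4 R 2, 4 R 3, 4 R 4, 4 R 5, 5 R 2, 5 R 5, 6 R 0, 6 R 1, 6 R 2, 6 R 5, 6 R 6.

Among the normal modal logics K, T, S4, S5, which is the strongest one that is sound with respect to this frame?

Reflexive (axiom T): yes — every world is R-related to itself.
Transitive (axiom 4): yes — every two-step R-path is closed by a direct edge.
Euclidean (axiom 5): no — 3 R 2 and 3 R 5, but not 2 R 5.
So F validates K, T, S4; S5 would additionally require R to be Euclidean. The strongest is S4.

S4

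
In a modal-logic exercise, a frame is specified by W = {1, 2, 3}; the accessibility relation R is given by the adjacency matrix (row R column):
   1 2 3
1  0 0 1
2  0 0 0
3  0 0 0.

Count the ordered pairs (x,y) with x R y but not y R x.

1

Enumerating: (1,3).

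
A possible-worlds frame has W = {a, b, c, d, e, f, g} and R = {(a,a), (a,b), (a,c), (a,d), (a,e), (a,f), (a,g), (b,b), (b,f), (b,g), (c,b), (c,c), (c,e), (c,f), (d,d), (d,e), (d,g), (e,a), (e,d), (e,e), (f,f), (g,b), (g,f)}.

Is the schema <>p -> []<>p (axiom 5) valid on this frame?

No

Axiom 5 corresponds to the accessibility relation being Euclidean.
Euclidean: no — a R b and a R c, but not b R c.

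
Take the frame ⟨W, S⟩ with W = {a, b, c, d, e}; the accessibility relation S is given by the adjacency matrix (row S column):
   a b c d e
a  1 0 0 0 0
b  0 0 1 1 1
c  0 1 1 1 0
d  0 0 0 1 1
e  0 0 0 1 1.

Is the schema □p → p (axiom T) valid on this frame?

No

The schema T characterises exactly the reflexive frames.
Reflexive: no — b is not related to itself.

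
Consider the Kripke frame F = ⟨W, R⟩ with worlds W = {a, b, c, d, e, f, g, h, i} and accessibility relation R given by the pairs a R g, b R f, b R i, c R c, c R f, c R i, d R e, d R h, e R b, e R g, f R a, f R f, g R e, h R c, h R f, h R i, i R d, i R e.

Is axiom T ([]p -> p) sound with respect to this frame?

Axiom T corresponds to the accessibility relation being reflexive.
Reflexive: no — a is not related to itself.

No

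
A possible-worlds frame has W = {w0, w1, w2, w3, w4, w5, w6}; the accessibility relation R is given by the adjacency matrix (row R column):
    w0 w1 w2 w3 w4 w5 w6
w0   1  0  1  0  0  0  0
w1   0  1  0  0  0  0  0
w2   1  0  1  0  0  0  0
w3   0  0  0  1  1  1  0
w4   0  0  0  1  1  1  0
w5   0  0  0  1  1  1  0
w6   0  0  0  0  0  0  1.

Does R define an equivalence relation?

Yes

Reflexive: yes — every world is R-related to itself.
Symmetric: yes — every pair in R has its reverse in R.
Transitive: yes — every two-step R-path is closed by a direct edge.
So R is an equivalence relation.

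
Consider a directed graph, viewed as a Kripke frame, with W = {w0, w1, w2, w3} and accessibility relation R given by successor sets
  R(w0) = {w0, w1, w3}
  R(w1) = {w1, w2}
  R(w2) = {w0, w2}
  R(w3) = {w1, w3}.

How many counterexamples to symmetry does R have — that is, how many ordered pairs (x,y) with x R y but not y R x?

Enumerating: (w0,w1), (w0,w3), (w1,w2), (w2,w0), (w3,w1).

5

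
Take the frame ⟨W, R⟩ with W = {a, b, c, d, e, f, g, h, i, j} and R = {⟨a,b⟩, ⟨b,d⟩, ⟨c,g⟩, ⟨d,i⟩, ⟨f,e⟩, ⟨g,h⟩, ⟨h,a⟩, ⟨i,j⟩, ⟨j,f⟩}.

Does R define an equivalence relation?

Reflexive: no — a is not related to itself.
Symmetric: no — a R b but not b R a.
Transitive: no — a R b and b R d, but not a R d.
So R is not an equivalence relation.

No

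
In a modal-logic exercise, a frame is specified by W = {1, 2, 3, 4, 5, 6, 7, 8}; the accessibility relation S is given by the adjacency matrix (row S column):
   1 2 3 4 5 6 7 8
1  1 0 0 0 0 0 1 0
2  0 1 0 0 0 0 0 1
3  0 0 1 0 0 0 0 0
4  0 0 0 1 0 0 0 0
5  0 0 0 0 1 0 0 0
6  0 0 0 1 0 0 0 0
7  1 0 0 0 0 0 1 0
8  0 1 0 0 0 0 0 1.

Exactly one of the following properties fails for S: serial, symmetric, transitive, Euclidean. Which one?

Serial: yes — every world has a successor (e.g. 1 S 1).
Symmetric: no — 6 S 4 but not 4 S 6.
Transitive: yes — every two-step S-path is closed by a direct edge.
Euclidean: yes — any two successors of a common world are S-related.
Only symmetric fails.

symmetric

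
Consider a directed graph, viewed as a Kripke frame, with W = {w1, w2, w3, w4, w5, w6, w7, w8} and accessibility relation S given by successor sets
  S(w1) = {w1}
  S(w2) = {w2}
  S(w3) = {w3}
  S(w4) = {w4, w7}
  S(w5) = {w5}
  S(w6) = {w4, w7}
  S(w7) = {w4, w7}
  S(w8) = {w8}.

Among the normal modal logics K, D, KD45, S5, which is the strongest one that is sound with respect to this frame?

Serial (axiom D): yes — every world has a successor (e.g. w1 S w1).
Euclidean (axiom 5): yes — any two successors of a common world are S-related.
Transitive (axiom 4): yes — every two-step S-path is closed by a direct edge.
Reflexive (axiom T): no — w6 is not related to itself.
So F validates K, D, KD45; S5 would additionally require S to be reflexive. The strongest is KD45.

KD45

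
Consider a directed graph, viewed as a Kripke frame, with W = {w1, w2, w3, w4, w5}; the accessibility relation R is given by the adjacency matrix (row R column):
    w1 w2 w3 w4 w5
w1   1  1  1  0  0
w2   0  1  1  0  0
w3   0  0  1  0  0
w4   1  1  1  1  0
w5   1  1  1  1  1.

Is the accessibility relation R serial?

Serial: yes — every world has a successor (e.g. w1 R w1).

Yes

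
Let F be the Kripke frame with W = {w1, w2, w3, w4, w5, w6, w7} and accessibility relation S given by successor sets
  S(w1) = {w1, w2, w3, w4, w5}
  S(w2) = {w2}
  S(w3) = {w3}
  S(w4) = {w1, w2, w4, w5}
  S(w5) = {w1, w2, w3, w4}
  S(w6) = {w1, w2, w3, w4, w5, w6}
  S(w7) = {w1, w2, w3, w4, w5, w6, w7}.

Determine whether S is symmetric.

No

Symmetric: no — w1 S w2 but not w2 S w1.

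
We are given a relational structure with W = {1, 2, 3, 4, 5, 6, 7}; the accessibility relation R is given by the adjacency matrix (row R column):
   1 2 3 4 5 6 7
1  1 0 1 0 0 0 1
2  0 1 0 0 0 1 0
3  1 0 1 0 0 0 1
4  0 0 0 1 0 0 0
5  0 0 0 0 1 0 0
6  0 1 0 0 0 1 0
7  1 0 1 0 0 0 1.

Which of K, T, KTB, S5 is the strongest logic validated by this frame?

Reflexive (axiom T): yes — every world is R-related to itself.
Symmetric (axiom B): yes — every pair in R has its reverse in R.
Euclidean (axiom 5): yes — any two successors of a common world are R-related.
So F validates K, T, KTB, S5. The strongest is S5.

S5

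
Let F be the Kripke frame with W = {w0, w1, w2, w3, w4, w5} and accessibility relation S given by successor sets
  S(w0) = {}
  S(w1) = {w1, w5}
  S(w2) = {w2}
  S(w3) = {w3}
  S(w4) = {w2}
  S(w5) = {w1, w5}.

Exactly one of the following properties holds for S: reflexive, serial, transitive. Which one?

Reflexive: no — w0 is not related to itself.
Serial: no — w0 has no S-successor.
Transitive: yes — every two-step S-path is closed by a direct edge.
Only transitive holds.

transitive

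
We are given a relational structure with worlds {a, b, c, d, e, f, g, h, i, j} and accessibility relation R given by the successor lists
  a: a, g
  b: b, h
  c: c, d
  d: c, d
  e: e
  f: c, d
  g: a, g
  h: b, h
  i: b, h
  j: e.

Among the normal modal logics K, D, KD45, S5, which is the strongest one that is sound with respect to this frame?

KD45

Serial (axiom D): yes — every world has a successor (e.g. a R a).
Euclidean (axiom 5): yes — any two successors of a common world are R-related.
Transitive (axiom 4): yes — every two-step R-path is closed by a direct edge.
Reflexive (axiom T): no — f is not related to itself.
So F validates K, D, KD45; S5 would additionally require R to be reflexive. The strongest is KD45.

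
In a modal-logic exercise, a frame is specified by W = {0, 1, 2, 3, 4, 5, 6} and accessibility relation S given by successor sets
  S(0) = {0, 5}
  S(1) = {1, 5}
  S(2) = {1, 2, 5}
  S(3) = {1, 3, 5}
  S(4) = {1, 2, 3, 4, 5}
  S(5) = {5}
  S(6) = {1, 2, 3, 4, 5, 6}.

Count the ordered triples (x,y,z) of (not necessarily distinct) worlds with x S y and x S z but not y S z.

35

Enumerating: (0,5,0), (1,5,1), (2,1,2), (2,5,1), (2,5,2), (3,1,3), (3,5,1), (3,5,3), (4,1,2), (4,1,3), (4,1,4), (4,2,3), … and 23 more.
Total: 35.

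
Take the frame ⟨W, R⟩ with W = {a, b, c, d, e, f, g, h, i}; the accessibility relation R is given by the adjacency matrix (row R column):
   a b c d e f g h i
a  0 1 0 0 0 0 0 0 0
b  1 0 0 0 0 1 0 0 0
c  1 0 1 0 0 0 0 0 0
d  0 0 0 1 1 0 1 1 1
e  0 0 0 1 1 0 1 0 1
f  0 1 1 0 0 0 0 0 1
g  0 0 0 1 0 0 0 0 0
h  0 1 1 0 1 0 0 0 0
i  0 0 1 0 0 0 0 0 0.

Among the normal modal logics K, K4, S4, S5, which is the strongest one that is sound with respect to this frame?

K

Transitive (axiom 4): no — a R b and b R f, but not a R f.
Reflexive (axiom T): no — a is not related to itself.
Euclidean (axiom 5): no — b R a and b R f, but not a R f.
So F validates K; K4 would additionally require R to be transitive. The strongest is K.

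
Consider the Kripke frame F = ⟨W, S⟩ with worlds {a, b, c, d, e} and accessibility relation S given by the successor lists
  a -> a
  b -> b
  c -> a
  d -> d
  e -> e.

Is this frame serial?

Serial: yes — every world has a successor (e.g. a S a).

Yes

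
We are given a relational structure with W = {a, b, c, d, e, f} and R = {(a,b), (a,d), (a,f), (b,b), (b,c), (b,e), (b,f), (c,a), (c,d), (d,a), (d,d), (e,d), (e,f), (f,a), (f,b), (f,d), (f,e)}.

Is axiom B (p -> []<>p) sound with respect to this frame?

The schema B characterises exactly the symmetric frames.
Symmetric: no — a R b but not b R a.

No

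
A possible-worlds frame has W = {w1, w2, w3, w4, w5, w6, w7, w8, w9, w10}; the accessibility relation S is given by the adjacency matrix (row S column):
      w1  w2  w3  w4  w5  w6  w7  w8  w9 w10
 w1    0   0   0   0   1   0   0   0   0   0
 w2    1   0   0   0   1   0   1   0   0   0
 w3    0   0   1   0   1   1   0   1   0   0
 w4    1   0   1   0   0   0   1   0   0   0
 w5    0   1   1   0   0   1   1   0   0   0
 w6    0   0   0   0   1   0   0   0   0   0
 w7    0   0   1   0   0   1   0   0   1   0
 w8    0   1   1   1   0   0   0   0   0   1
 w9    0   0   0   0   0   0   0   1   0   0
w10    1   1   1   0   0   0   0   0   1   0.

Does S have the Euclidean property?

No

Euclidean: no — w10 S w1 and w10 S w2, but not w1 S w2.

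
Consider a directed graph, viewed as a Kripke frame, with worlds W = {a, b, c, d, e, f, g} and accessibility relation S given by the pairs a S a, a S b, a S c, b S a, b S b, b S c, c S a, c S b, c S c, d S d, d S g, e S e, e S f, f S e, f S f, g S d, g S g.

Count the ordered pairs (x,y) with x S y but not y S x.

0

S is symmetric; there are no such tuples.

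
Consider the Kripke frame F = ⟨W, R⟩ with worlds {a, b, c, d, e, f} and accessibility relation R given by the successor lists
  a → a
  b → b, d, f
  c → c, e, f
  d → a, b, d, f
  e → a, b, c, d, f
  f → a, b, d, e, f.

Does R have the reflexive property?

No

Reflexive: no — e is not related to itself.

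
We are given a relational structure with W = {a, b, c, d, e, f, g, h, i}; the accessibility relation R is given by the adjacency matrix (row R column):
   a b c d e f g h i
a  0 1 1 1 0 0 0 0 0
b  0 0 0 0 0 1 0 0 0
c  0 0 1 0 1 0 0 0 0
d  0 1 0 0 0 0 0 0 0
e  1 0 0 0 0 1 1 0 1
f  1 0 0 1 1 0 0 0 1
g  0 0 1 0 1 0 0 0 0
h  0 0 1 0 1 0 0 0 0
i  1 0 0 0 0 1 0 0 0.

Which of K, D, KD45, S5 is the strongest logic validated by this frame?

D

Serial (axiom D): yes — every world has a successor (e.g. a R b).
Euclidean (axiom 5): no — a R b and a R c, but not b R c.
Transitive (axiom 4): no — a R b and b R f, but not a R f.
Reflexive (axiom T): no — a is not related to itself.
So F validates K, D; KD45 would additionally require R to be Euclidean and transitive. The strongest is D.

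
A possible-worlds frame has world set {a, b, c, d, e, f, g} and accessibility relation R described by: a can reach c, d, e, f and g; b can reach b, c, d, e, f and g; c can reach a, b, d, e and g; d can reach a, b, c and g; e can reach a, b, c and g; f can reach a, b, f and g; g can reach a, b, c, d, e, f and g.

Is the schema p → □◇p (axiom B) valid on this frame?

Axiom B corresponds to the accessibility relation being symmetric.
Symmetric: yes — every pair in R has its reverse in R.

Yes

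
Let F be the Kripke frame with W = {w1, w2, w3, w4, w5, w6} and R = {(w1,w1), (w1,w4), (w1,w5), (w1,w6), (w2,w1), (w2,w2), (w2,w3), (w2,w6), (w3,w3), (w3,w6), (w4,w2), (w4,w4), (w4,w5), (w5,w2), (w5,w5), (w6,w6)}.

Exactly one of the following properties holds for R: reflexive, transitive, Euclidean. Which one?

Reflexive: yes — every world is R-related to itself.
Transitive: no — w1 R w4 and w4 R w2, but not w1 R w2.
Euclidean: no — w1 R w4 and w1 R w6, but not w4 R w6.
Only reflexive holds.

reflexive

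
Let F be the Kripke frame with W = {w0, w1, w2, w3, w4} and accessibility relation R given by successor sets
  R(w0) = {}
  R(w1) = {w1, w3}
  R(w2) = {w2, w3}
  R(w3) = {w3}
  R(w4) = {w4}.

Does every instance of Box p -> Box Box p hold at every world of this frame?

Axiom 4 corresponds to the accessibility relation being transitive.
Transitive: yes — every two-step R-path is closed by a direct edge.

Yes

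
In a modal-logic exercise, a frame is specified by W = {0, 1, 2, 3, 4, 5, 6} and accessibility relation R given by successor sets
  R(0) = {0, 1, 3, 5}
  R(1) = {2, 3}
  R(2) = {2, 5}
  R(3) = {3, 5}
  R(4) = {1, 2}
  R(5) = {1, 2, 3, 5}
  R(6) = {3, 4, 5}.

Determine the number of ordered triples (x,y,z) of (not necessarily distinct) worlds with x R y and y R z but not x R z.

14

Enumerating: (0,1,2), (0,5,2), (1,2,5), (1,3,5), (2,5,1), (2,5,3), (3,5,1), (3,5,2), (4,1,3), (4,2,5), (6,4,1), (6,4,2), (6,5,1), (6,5,2).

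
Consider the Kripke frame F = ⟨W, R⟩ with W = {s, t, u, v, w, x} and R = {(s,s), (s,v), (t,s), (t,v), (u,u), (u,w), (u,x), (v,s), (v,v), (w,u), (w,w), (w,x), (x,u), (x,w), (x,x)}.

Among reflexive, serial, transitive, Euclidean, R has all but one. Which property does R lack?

Reflexive: no — t is not related to itself.
Serial: yes — every world has a successor (e.g. s R s).
Transitive: yes — every two-step R-path is closed by a direct edge.
Euclidean: yes — any two successors of a common world are R-related.
Only reflexive fails.

reflexive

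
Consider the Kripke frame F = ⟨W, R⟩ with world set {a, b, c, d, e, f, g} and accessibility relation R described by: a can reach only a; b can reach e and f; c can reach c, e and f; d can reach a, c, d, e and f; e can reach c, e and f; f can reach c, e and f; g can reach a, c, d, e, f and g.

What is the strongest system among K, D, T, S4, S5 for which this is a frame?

Serial (axiom D): yes — every world has a successor (e.g. a R a).
Reflexive (axiom T): no — b is not related to itself.
Transitive (axiom 4): no — b R e and e R c, but not b R c.
Euclidean (axiom 5): no — d R a and d R c, but not a R c.
So F validates K, D; T would additionally require R to be reflexive. The strongest is D.

D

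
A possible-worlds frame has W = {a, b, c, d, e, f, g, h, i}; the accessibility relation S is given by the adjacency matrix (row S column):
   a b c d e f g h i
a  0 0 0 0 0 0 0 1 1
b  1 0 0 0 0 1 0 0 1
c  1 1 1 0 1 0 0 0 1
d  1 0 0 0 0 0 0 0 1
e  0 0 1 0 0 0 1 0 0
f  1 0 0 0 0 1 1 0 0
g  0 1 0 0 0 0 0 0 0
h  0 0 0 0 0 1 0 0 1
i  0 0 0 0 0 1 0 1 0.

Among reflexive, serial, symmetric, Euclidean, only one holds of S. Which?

serial

Reflexive: no — a is not related to itself.
Serial: yes — every world has a successor (e.g. a S h).
Symmetric: no — a S h but not h S a.
Euclidean: no — b S a and b S f, but not a S f.
Only serial holds.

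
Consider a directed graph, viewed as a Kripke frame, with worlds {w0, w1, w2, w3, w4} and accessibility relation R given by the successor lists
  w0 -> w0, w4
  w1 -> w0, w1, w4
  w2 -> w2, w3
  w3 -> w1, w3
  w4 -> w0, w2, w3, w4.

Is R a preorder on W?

Reflexive: yes — every world is R-related to itself.
Transitive: no — w0 R w4 and w4 R w2, but not w0 R w2.
So R is not a preorder.

No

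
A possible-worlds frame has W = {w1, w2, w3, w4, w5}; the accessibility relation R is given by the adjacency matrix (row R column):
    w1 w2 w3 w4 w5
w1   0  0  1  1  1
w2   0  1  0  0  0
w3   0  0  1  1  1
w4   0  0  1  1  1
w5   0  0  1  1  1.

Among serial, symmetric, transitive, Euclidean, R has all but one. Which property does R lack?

Serial: yes — every world has a successor (e.g. w1 R w3).
Symmetric: no — w1 R w3 but not w3 R w1.
Transitive: yes — every two-step R-path is closed by a direct edge.
Euclidean: yes — any two successors of a common world are R-related.
Only symmetric fails.

symmetric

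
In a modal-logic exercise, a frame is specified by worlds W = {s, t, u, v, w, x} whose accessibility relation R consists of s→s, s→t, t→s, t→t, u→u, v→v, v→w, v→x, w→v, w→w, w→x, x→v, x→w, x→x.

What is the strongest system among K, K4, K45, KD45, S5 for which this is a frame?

Transitive (axiom 4): yes — every two-step R-path is closed by a direct edge.
Euclidean (axiom 5): yes — any two successors of a common world are R-related.
Serial (axiom D): yes — every world has a successor (e.g. s R s).
Reflexive (axiom T): yes — every world is R-related to itself.
So F validates K, K4, K45, KD45, S5. The strongest is S5.

S5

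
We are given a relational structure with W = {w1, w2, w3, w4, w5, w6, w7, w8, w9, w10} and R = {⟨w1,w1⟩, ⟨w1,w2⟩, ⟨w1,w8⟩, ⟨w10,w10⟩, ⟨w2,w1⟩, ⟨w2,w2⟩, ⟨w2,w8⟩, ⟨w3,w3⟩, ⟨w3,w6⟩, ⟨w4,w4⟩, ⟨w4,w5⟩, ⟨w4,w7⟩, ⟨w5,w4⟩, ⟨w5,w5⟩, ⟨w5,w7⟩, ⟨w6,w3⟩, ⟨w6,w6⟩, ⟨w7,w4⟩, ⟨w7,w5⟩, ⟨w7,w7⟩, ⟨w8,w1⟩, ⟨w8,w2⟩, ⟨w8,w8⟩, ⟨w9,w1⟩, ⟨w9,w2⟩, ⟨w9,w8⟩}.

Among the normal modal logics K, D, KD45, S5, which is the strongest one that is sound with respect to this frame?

KD45

Serial (axiom D): yes — every world has a successor (e.g. w1 R w1).
Euclidean (axiom 5): yes — any two successors of a common world are R-related.
Transitive (axiom 4): yes — every two-step R-path is closed by a direct edge.
Reflexive (axiom T): no — w9 is not related to itself.
So F validates K, D, KD45; S5 would additionally require R to be reflexive. The strongest is KD45.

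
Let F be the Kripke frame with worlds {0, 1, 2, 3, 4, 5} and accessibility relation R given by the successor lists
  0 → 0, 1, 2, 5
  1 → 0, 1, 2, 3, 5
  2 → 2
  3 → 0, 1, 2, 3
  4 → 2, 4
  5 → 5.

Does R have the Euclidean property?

Euclidean: no — 0 R 2 and 0 R 1, but not 2 R 1.

No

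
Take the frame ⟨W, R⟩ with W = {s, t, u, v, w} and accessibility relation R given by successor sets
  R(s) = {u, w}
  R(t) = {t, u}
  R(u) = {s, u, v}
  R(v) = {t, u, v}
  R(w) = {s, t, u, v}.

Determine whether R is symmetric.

Symmetric: no — t R u but not u R t.

No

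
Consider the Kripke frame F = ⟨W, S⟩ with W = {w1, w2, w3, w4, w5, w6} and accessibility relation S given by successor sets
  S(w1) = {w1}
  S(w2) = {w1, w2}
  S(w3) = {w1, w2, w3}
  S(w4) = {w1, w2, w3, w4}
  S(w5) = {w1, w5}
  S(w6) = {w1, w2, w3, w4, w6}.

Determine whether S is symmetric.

No

Symmetric: no — w2 S w1 but not w1 S w2.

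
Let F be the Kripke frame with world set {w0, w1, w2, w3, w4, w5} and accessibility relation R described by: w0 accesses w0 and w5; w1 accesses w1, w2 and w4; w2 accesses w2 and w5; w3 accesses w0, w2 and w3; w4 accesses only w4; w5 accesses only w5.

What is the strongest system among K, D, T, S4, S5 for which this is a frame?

T

Serial (axiom D): yes — every world has a successor (e.g. w0 R w0).
Reflexive (axiom T): yes — every world is R-related to itself.
Transitive (axiom 4): no — w1 R w2 and w2 R w5, but not w1 R w5.
Euclidean (axiom 5): no — w1 R w2 and w1 R w4, but not w2 R w4.
So F validates K, D, T; S4 would additionally require R to be transitive. The strongest is T.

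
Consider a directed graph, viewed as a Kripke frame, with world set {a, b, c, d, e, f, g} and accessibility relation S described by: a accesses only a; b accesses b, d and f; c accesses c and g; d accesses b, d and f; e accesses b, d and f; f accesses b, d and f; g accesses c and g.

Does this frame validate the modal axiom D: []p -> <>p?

Yes

By correspondence theory, D is valid on a frame iff S is serial.
Serial: yes — every world has a successor (e.g. a S a).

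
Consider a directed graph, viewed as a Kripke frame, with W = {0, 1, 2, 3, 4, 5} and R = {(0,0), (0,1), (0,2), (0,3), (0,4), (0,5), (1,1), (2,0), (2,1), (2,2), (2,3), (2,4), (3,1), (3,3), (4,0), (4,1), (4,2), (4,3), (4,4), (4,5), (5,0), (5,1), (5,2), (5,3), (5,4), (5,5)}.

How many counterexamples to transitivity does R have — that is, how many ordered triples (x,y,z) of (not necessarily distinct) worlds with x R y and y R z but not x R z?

2

Enumerating: (2,0,5), (2,4,5).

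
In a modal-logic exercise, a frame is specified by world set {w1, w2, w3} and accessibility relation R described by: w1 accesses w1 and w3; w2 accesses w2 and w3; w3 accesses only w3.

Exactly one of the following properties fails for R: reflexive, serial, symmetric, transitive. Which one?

Reflexive: yes — every world is R-related to itself.
Serial: yes — every world has a successor (e.g. w1 R w1).
Symmetric: no — w1 R w3 but not w3 R w1.
Transitive: yes — every two-step R-path is closed by a direct edge.
Only symmetric fails.

symmetric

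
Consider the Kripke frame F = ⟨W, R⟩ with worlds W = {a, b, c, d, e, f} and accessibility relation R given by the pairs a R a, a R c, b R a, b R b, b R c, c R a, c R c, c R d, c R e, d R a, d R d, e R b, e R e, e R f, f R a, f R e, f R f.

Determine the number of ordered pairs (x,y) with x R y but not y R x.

Enumerating: (b,a), (b,c), (c,d), (c,e), (d,a), (e,b), (f,a).

7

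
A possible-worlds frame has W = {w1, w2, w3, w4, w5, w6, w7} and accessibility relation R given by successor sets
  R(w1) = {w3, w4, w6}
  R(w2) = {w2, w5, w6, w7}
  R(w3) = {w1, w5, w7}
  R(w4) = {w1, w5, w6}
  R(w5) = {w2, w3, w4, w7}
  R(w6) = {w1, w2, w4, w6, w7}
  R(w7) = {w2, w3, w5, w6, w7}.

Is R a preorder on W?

Reflexive: no — w1 is not related to itself.
Transitive: no — w1 R w3 and w3 R w5, but not w1 R w5.
So R is not a preorder.

No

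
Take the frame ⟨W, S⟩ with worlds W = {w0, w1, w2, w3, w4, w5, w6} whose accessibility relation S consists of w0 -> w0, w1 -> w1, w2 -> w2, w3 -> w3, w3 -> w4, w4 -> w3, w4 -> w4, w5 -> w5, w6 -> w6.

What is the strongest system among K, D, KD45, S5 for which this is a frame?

Serial (axiom D): yes — every world has a successor (e.g. w0 S w0).
Euclidean (axiom 5): yes — any two successors of a common world are S-related.
Transitive (axiom 4): yes — every two-step S-path is closed by a direct edge.
Reflexive (axiom T): yes — every world is S-related to itself.
So F validates K, D, KD45, S5. The strongest is S5.

S5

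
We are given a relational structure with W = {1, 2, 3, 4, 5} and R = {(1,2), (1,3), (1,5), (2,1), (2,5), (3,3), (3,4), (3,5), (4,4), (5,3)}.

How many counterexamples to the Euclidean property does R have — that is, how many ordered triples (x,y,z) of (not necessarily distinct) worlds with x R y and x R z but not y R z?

Enumerating: (1,2,2), (1,2,3), (1,3,2), (1,5,2), (1,5,5), (2,1,1), (2,5,1), (2,5,5), (3,4,3), (3,4,5), (3,5,4), (3,5,5).

12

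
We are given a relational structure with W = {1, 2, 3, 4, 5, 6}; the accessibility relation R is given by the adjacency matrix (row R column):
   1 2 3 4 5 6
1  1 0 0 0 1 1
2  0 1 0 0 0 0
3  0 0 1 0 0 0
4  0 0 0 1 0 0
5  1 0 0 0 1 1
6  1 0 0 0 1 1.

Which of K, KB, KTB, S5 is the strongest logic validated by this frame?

S5

Symmetric (axiom B): yes — every pair in R has its reverse in R.
Reflexive (axiom T): yes — every world is R-related to itself.
Euclidean (axiom 5): yes — any two successors of a common world are R-related.
So F validates K, KB, KTB, S5. The strongest is S5.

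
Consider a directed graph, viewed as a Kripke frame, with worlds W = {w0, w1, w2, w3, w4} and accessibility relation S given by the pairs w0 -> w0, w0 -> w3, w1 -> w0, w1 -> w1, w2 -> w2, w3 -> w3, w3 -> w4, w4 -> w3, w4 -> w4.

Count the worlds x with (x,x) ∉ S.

S is reflexive; there are no such worlds.

0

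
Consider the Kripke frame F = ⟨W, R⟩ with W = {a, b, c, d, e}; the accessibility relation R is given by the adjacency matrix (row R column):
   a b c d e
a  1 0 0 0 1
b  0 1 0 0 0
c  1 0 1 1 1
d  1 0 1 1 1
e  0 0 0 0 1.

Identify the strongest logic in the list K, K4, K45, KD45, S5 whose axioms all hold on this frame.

Transitive (axiom 4): yes — every two-step R-path is closed by a direct edge.
Euclidean (axiom 5): no — c R a and c R d, but not a R d.
Serial (axiom D): yes — every world has a successor (e.g. a R a).
Reflexive (axiom T): yes — every world is R-related to itself.
So F validates K, K4; K45 would additionally require R to be Euclidean. The strongest is K4.

K4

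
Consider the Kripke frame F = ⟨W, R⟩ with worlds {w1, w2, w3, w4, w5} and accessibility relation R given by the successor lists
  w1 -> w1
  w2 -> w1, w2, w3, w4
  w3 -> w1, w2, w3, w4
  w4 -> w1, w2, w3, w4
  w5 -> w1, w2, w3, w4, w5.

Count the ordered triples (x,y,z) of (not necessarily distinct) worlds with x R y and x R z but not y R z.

16

Enumerating: (w2,w1,w2), (w2,w1,w3), (w2,w1,w4), (w3,w1,w2), (w3,w1,w3), (w3,w1,w4), (w4,w1,w2), (w4,w1,w3), (w4,w1,w4), (w5,w1,w2), (w5,w1,w3), (w5,w1,w4), (w5,w1,w5), (w5,w2,w5), (w5,w3,w5), (w5,w4,w5).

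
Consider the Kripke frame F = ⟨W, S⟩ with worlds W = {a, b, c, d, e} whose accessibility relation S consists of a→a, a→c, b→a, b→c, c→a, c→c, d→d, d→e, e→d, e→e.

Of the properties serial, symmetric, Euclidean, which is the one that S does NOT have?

Serial: yes — every world has a successor (e.g. a S a).
Symmetric: no — b S a but not a S b.
Euclidean: yes — any two successors of a common world are S-related.
Only symmetric fails.

symmetric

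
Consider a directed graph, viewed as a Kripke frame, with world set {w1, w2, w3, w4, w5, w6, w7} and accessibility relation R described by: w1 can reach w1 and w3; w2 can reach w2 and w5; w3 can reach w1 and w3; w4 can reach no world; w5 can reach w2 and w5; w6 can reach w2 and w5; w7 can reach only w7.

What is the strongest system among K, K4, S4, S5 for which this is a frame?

Transitive (axiom 4): yes — every two-step R-path is closed by a direct edge.
Reflexive (axiom T): no — w4 is not related to itself.
Euclidean (axiom 5): yes — any two successors of a common world are R-related.
So F validates K, K4; S4 would additionally require R to be reflexive. The strongest is K4.

K4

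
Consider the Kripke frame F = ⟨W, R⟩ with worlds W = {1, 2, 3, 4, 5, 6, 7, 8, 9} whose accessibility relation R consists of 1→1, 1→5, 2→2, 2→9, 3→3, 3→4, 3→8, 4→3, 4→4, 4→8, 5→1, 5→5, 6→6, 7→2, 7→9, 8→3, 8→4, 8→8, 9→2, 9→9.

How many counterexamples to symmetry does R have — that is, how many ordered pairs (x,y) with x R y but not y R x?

Enumerating: (7,2), (7,9).

2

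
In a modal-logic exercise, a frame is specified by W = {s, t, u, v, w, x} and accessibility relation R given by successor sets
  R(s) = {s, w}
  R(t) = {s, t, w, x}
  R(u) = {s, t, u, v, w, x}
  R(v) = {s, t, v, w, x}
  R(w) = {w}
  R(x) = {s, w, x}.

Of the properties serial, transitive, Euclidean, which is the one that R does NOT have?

Euclidean

Serial: yes — every world has a successor (e.g. s R s).
Transitive: yes — every two-step R-path is closed by a direct edge.
Euclidean: no — t R s and t R x, but not s R x.
Only Euclidean fails.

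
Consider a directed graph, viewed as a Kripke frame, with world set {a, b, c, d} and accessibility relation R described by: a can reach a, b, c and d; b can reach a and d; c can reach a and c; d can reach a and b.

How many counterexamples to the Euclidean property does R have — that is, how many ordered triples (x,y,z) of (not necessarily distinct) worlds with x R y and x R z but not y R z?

8

Enumerating: (a,b,b), (a,b,c), (a,c,b), (a,c,d), (a,d,c), (a,d,d), (b,d,d), (d,b,b).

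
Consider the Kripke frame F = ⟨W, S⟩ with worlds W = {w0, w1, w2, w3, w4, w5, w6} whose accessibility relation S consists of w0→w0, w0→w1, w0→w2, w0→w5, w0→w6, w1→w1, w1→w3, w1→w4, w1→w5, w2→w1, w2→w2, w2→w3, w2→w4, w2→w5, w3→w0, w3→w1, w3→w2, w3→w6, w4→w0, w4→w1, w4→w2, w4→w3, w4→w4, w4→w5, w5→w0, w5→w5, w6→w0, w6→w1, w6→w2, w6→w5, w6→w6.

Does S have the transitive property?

No

Transitive: no — w0 S w1 and w1 S w3, but not w0 S w3.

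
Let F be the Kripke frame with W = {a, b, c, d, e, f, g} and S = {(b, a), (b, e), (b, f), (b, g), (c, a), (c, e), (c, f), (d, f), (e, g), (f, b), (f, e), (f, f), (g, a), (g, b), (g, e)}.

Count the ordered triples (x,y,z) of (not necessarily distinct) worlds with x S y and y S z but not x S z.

15

Enumerating: (b,f,b), (b,g,b), (c,e,g), (c,f,b), (d,f,b), (d,f,e), (e,g,a), (e,g,b), (e,g,e), (f,b,a), (f,b,g), (f,e,g), (g,b,f), (g,b,g), (g,e,g).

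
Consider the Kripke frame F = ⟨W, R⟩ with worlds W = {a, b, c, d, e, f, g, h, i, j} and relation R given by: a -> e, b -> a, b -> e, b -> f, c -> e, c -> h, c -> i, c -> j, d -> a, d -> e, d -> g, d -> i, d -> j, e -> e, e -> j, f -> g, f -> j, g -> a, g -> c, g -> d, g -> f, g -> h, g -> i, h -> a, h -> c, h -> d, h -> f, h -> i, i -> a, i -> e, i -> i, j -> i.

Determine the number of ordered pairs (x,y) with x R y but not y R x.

Enumerating: (a,e), (b,a), (b,e), (b,f), (c,e), (c,i), (c,j), (d,a), (d,e), (d,i), (d,j), (e,j), … and 12 more.
Total: 24.

24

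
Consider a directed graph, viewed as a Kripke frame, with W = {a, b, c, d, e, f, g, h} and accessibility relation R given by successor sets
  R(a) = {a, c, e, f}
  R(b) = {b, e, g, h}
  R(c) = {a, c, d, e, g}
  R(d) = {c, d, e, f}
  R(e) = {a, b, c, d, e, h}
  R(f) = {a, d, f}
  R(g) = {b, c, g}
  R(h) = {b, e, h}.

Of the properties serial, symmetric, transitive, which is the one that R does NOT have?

Serial: yes — every world has a successor (e.g. a R a).
Symmetric: yes — every pair in R has its reverse in R.
Transitive: no — a R c and c R d, but not a R d.
Only transitive fails.

transitive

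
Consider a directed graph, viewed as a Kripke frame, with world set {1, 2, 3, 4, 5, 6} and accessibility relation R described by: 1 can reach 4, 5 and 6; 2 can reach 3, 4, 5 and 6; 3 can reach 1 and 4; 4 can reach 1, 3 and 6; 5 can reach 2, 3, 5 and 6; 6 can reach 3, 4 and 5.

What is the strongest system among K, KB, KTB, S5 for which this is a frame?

Symmetric (axiom B): no — 1 R 5 but not 5 R 1.
Reflexive (axiom T): no — 1 is not related to itself.
Euclidean (axiom 5): no — 1 R 4 and 1 R 5, but not 4 R 5.
So F validates K; KB would additionally require R to be symmetric. The strongest is K.

K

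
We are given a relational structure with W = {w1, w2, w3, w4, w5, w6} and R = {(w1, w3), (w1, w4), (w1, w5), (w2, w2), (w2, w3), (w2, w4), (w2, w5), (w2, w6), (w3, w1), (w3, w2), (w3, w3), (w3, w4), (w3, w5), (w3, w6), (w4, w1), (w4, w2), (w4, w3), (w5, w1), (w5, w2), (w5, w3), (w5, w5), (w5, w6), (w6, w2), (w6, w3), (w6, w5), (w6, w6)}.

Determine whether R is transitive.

No

Transitive: no — w1 R w3 and w3 R w2, but not w1 R w2.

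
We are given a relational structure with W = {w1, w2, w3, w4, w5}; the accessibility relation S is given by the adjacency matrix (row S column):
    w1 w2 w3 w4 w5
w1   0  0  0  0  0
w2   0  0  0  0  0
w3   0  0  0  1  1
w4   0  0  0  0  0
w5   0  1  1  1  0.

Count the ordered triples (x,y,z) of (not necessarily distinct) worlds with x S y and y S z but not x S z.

3

Enumerating: (w3,w5,w2), (w3,w5,w3), (w5,w3,w5).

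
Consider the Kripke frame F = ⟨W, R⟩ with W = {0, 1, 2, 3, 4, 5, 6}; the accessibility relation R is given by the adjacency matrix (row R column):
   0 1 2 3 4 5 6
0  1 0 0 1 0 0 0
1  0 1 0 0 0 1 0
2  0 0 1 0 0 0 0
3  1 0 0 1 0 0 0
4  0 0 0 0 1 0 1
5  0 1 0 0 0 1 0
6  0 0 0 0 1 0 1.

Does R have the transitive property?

Transitive: yes — every two-step R-path is closed by a direct edge.

Yes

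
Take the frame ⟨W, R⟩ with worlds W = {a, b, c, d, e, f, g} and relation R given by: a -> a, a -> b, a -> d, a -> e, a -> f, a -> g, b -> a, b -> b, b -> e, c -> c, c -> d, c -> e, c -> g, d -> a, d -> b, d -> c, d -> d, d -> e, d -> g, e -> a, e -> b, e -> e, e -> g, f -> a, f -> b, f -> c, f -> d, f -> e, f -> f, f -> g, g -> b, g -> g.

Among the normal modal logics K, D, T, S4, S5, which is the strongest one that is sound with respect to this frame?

Serial (axiom D): yes — every world has a successor (e.g. a R a).
Reflexive (axiom T): yes — every world is R-related to itself.
Transitive (axiom 4): no — a R d and d R c, but not a R c.
Euclidean (axiom 5): no — a R b and a R d, but not b R d.
So F validates K, D, T; S4 would additionally require R to be transitive. The strongest is T.

T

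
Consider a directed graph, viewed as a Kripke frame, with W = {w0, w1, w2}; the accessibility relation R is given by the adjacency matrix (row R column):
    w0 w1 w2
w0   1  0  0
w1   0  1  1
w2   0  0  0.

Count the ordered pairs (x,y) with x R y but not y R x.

Enumerating: (w1,w2).

1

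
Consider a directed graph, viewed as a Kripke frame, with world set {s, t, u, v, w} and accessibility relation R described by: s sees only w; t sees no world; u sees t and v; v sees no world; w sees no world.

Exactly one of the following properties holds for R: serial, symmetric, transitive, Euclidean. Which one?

Serial: no — t has no R-successor.
Symmetric: no — s R w but not w R s.
Transitive: yes — every two-step R-path is closed by a direct edge.
Euclidean: no — u R t and u R v, but not t R v.
Only transitive holds.

transitive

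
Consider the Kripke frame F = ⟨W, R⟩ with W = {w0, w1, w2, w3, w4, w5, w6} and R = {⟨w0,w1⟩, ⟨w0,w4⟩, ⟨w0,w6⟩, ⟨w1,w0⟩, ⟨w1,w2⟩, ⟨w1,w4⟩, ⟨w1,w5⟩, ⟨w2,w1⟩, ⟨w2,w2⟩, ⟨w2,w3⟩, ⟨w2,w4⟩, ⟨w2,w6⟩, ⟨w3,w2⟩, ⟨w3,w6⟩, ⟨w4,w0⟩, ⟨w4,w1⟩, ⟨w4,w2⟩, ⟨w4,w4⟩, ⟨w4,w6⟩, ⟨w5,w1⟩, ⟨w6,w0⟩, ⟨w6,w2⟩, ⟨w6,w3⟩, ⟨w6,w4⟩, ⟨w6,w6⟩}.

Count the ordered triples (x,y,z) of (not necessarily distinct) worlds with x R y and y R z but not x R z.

36

Enumerating: (w0,w1,w0), (w0,w1,w2), (w0,w1,w5), (w0,w4,w0), (w0,w4,w2), (w0,w6,w0), (w0,w6,w2), (w0,w6,w3), (w1,w0,w1), (w1,w0,w6), (w1,w2,w1), (w1,w2,w3), … and 24 more.
Total: 36.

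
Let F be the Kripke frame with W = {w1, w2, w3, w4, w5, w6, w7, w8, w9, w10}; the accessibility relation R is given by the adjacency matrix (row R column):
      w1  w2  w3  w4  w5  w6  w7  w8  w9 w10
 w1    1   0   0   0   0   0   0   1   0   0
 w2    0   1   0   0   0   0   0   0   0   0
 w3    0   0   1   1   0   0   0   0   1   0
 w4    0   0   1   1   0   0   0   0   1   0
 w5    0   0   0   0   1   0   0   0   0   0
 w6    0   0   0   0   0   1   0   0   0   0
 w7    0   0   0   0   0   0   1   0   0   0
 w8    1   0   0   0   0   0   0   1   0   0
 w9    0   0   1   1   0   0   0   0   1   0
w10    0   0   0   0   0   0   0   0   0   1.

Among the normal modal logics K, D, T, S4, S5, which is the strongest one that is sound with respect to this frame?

S5

Serial (axiom D): yes — every world has a successor (e.g. w1 R w1).
Reflexive (axiom T): yes — every world is R-related to itself.
Transitive (axiom 4): yes — every two-step R-path is closed by a direct edge.
Euclidean (axiom 5): yes — any two successors of a common world are R-related.
So F validates K, D, T, S4, S5. The strongest is S5.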